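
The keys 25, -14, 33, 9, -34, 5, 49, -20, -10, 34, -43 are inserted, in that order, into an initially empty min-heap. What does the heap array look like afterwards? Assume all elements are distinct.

Insert 25:
  append 25 at index 0 → [25] (no swap needed)
Insert -14:
  append -14 at index 1 → [25, -14]
  -14 < parent 25 at index 0, swap → [-14, 25]
Insert 33:
  append 33 at index 2 → [-14, 25, 33] (no swap needed)
Insert 9:
  append 9 at index 3 → [-14, 25, 33, 9]
  9 < parent 25 at index 1, swap → [-14, 9, 33, 25]
Insert -34:
  append -34 at index 4 → [-14, 9, 33, 25, -34]
  -34 < parent 9 at index 1, swap → [-14, -34, 33, 25, 9]
  -34 < parent -14 at index 0, swap → [-34, -14, 33, 25, 9]
Insert 5:
  append 5 at index 5 → [-34, -14, 33, 25, 9, 5]
  5 < parent 33 at index 2, swap → [-34, -14, 5, 25, 9, 33]
Insert 49:
  append 49 at index 6 → [-34, -14, 5, 25, 9, 33, 49] (no swap needed)
Insert -20:
  append -20 at index 7 → [-34, -14, 5, 25, 9, 33, 49, -20]
  -20 < parent 25 at index 3, swap → [-34, -14, 5, -20, 9, 33, 49, 25]
  -20 < parent -14 at index 1, swap → [-34, -20, 5, -14, 9, 33, 49, 25]
Insert -10:
  append -10 at index 8 → [-34, -20, 5, -14, 9, 33, 49, 25, -10] (no swap needed)
Insert 34:
  append 34 at index 9 → [-34, -20, 5, -14, 9, 33, 49, 25, -10, 34] (no swap needed)
Insert -43:
  append -43 at index 10 → [-34, -20, 5, -14, 9, 33, 49, 25, -10, 34, -43]
  -43 < parent 9 at index 4, swap → [-34, -20, 5, -14, -43, 33, 49, 25, -10, 34, 9]
  -43 < parent -20 at index 1, swap → [-34, -43, 5, -14, -20, 33, 49, 25, -10, 34, 9]
  -43 < parent -34 at index 0, swap → [-43, -34, 5, -14, -20, 33, 49, 25, -10, 34, 9]

[-43, -34, 5, -14, -20, 33, 49, 25, -10, 34, 9]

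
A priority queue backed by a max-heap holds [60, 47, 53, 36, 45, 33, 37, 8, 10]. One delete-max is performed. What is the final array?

[53, 47, 37, 36, 45, 33, 10, 8]

remove root 60; move last element 10 to root → [10, 47, 53, 36, 45, 33, 37, 8]
10 vs larger child 53 at index 2, swap → [53, 47, 10, 36, 45, 33, 37, 8]
10 vs larger child 37 at index 6, swap → [53, 47, 37, 36, 45, 33, 10, 8]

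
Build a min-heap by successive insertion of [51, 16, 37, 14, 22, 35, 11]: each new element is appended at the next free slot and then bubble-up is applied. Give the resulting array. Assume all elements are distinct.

Insert 51:
  append 51 at index 0 → [51] (no swap needed)
Insert 16:
  append 16 at index 1 → [51, 16]
  16 < parent 51 at index 0, swap → [16, 51]
Insert 37:
  append 37 at index 2 → [16, 51, 37] (no swap needed)
Insert 14:
  append 14 at index 3 → [16, 51, 37, 14]
  14 < parent 51 at index 1, swap → [16, 14, 37, 51]
  14 < parent 16 at index 0, swap → [14, 16, 37, 51]
Insert 22:
  append 22 at index 4 → [14, 16, 37, 51, 22] (no swap needed)
Insert 35:
  append 35 at index 5 → [14, 16, 37, 51, 22, 35]
  35 < parent 37 at index 2, swap → [14, 16, 35, 51, 22, 37]
Insert 11:
  append 11 at index 6 → [14, 16, 35, 51, 22, 37, 11]
  11 < parent 35 at index 2, swap → [14, 16, 11, 51, 22, 37, 35]
  11 < parent 14 at index 0, swap → [11, 16, 14, 51, 22, 37, 35]

[11, 16, 14, 51, 22, 37, 35]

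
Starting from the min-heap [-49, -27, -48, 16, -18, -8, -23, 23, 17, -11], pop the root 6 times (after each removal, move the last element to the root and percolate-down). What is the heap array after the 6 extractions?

[-8, 16, 17, 23]

extract-min #1 returns -49:
  remove root -49; move last element -11 to root → [-11, -27, -48, 16, -18, -8, -23, 23, 17]
  -11 vs smaller child -48 at index 2, swap → [-48, -27, -11, 16, -18, -8, -23, 23, 17]
  -11 vs smaller child -23 at index 6, swap → [-48, -27, -23, 16, -18, -8, -11, 23, 17]
extract-min #2 returns -48:
  remove root -48; move last element 17 to root → [17, -27, -23, 16, -18, -8, -11, 23]
  17 vs smaller child -27 at index 1, swap → [-27, 17, -23, 16, -18, -8, -11, 23]
  17 vs smaller child -18 at index 4, swap → [-27, -18, -23, 16, 17, -8, -11, 23]
extract-min #3 returns -27:
  remove root -27; move last element 23 to root → [23, -18, -23, 16, 17, -8, -11]
  23 vs smaller child -23 at index 2, swap → [-23, -18, 23, 16, 17, -8, -11]
  23 vs smaller child -11 at index 6, swap → [-23, -18, -11, 16, 17, -8, 23]
extract-min #4 returns -23:
  remove root -23; move last element 23 to root → [23, -18, -11, 16, 17, -8]
  23 vs smaller child -18 at index 1, swap → [-18, 23, -11, 16, 17, -8]
  23 vs smaller child 16 at index 3, swap → [-18, 16, -11, 23, 17, -8]
extract-min #5 returns -18:
  remove root -18; move last element -8 to root → [-8, 16, -11, 23, 17]
  -8 vs smaller child -11 at index 2, swap → [-11, 16, -8, 23, 17]
extract-min #6 returns -11:
  remove root -11; move last element 17 to root → [17, 16, -8, 23]
  17 vs smaller child -8 at index 2, swap → [-8, 16, 17, 23]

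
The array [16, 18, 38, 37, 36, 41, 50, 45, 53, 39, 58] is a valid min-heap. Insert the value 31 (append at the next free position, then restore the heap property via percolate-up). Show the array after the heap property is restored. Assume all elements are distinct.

append 31 at index 11 → [16, 18, 38, 37, 36, 41, 50, 45, 53, 39, 58, 31]
31 < parent 41 at index 5, swap → [16, 18, 38, 37, 36, 31, 50, 45, 53, 39, 58, 41]
31 < parent 38 at index 2, swap → [16, 18, 31, 37, 36, 38, 50, 45, 53, 39, 58, 41]

[16, 18, 31, 37, 36, 38, 50, 45, 53, 39, 58, 41]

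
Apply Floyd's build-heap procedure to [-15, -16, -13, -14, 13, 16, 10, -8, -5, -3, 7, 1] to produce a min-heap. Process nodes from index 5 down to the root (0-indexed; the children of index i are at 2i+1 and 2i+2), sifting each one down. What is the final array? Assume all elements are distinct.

sift down from index 5:
  16 vs only child 1 at index 11, swap → [-15, -16, -13, -14, 13, 1, 10, -8, -5, -3, 7, 16]
sift down from index 4:
  13 vs smaller child -3 at index 9, swap → [-15, -16, -13, -14, -3, 1, 10, -8, -5, 13, 7, 16]
sift down from index 3: already satisfies heap property
sift down from index 2: already satisfies heap property
sift down from index 1: already satisfies heap property
sift down from index 0:
  -15 vs smaller child -16 at index 1, swap → [-16, -15, -13, -14, -3, 1, 10, -8, -5, 13, 7, 16]

[-16, -15, -13, -14, -3, 1, 10, -8, -5, 13, 7, 16]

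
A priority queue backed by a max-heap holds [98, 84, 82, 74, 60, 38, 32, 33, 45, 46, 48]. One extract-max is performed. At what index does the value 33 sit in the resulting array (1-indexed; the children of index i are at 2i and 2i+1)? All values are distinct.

8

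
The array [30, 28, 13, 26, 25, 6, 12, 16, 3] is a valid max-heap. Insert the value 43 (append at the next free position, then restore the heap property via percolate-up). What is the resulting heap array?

[43, 30, 13, 26, 28, 6, 12, 16, 3, 25]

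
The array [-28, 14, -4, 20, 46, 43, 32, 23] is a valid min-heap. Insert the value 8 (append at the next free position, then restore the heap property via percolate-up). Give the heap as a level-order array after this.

[-28, 8, -4, 14, 46, 43, 32, 23, 20]

append 8 at index 8 → [-28, 14, -4, 20, 46, 43, 32, 23, 8]
8 < parent 20 at index 3, swap → [-28, 14, -4, 8, 46, 43, 32, 23, 20]
8 < parent 14 at index 1, swap → [-28, 8, -4, 14, 46, 43, 32, 23, 20]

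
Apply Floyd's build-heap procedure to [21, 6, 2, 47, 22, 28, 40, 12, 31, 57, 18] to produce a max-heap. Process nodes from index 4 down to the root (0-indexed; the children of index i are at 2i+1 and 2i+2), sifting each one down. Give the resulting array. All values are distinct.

[57, 47, 40, 31, 22, 28, 2, 12, 21, 6, 18]

sift down from index 4:
  22 vs larger child 57 at index 9, swap → [21, 6, 2, 47, 57, 28, 40, 12, 31, 22, 18]
sift down from index 3: already satisfies heap property
sift down from index 2:
  2 vs larger child 40 at index 6, swap → [21, 6, 40, 47, 57, 28, 2, 12, 31, 22, 18]
sift down from index 1:
  6 vs larger child 57 at index 4, swap → [21, 57, 40, 47, 6, 28, 2, 12, 31, 22, 18]
  6 vs larger child 22 at index 9, swap → [21, 57, 40, 47, 22, 28, 2, 12, 31, 6, 18]
sift down from index 0:
  21 vs larger child 57 at index 1, swap → [57, 21, 40, 47, 22, 28, 2, 12, 31, 6, 18]
  21 vs larger child 47 at index 3, swap → [57, 47, 40, 21, 22, 28, 2, 12, 31, 6, 18]
  21 vs larger child 31 at index 8, swap → [57, 47, 40, 31, 22, 28, 2, 12, 21, 6, 18]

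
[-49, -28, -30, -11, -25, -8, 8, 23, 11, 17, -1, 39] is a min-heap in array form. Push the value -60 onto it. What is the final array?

[-60, -28, -49, -11, -25, -30, 8, 23, 11, 17, -1, 39, -8]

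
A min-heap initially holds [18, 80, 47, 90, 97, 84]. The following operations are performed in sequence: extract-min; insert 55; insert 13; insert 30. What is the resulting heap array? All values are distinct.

extract-min → returns 18:
  remove root 18; move last element 84 to root → [84, 80, 47, 90, 97]
  84 vs smaller child 47 at index 2, swap → [47, 80, 84, 90, 97]
insert 55:
  append 55 at index 5 → [47, 80, 84, 90, 97, 55]
  55 < parent 84 at index 2, swap → [47, 80, 55, 90, 97, 84]
insert 13:
  append 13 at index 6 → [47, 80, 55, 90, 97, 84, 13]
  13 < parent 55 at index 2, swap → [47, 80, 13, 90, 97, 84, 55]
  13 < parent 47 at index 0, swap → [13, 80, 47, 90, 97, 84, 55]
insert 30:
  append 30 at index 7 → [13, 80, 47, 90, 97, 84, 55, 30]
  30 < parent 90 at index 3, swap → [13, 80, 47, 30, 97, 84, 55, 90]
  30 < parent 80 at index 1, swap → [13, 30, 47, 80, 97, 84, 55, 90]

[13, 30, 47, 80, 97, 84, 55, 90]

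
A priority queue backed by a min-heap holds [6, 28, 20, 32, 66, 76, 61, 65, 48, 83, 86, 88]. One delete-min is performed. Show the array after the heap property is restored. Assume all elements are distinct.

remove root 6; move last element 88 to root → [88, 28, 20, 32, 66, 76, 61, 65, 48, 83, 86]
88 vs smaller child 20 at index 2, swap → [20, 28, 88, 32, 66, 76, 61, 65, 48, 83, 86]
88 vs smaller child 61 at index 6, swap → [20, 28, 61, 32, 66, 76, 88, 65, 48, 83, 86]

[20, 28, 61, 32, 66, 76, 88, 65, 48, 83, 86]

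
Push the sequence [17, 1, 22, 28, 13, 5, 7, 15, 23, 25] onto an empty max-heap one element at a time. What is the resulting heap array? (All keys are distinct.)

[28, 25, 17, 22, 23, 5, 7, 1, 15, 13]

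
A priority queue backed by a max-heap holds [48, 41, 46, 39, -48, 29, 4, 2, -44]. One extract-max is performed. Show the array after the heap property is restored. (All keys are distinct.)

[46, 41, 29, 39, -48, -44, 4, 2]

remove root 48; move last element -44 to root → [-44, 41, 46, 39, -48, 29, 4, 2]
-44 vs larger child 46 at index 2, swap → [46, 41, -44, 39, -48, 29, 4, 2]
-44 vs larger child 29 at index 5, swap → [46, 41, 29, 39, -48, -44, 4, 2]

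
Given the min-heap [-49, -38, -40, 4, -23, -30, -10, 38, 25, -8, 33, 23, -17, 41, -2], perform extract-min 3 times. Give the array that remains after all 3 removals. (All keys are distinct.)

[-30, -23, -17, 4, -8, -2, -10, 38, 25, 41, 33, 23]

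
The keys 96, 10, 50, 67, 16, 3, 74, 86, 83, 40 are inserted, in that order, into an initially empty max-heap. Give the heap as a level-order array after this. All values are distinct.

Insert 96:
  append 96 at index 0 → [96] (no swap needed)
Insert 10:
  append 10 at index 1 → [96, 10] (no swap needed)
Insert 50:
  append 50 at index 2 → [96, 10, 50] (no swap needed)
Insert 67:
  append 67 at index 3 → [96, 10, 50, 67]
  67 > parent 10 at index 1, swap → [96, 67, 50, 10]
Insert 16:
  append 16 at index 4 → [96, 67, 50, 10, 16] (no swap needed)
Insert 3:
  append 3 at index 5 → [96, 67, 50, 10, 16, 3] (no swap needed)
Insert 74:
  append 74 at index 6 → [96, 67, 50, 10, 16, 3, 74]
  74 > parent 50 at index 2, swap → [96, 67, 74, 10, 16, 3, 50]
Insert 86:
  append 86 at index 7 → [96, 67, 74, 10, 16, 3, 50, 86]
  86 > parent 10 at index 3, swap → [96, 67, 74, 86, 16, 3, 50, 10]
  86 > parent 67 at index 1, swap → [96, 86, 74, 67, 16, 3, 50, 10]
Insert 83:
  append 83 at index 8 → [96, 86, 74, 67, 16, 3, 50, 10, 83]
  83 > parent 67 at index 3, swap → [96, 86, 74, 83, 16, 3, 50, 10, 67]
Insert 40:
  append 40 at index 9 → [96, 86, 74, 83, 16, 3, 50, 10, 67, 40]
  40 > parent 16 at index 4, swap → [96, 86, 74, 83, 40, 3, 50, 10, 67, 16]

[96, 86, 74, 83, 40, 3, 50, 10, 67, 16]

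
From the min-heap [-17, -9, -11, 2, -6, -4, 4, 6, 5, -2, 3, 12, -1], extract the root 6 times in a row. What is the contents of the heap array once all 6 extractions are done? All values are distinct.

extract-min #1 returns -17:
  remove root -17; move last element -1 to root → [-1, -9, -11, 2, -6, -4, 4, 6, 5, -2, 3, 12]
  -1 vs smaller child -11 at index 2, swap → [-11, -9, -1, 2, -6, -4, 4, 6, 5, -2, 3, 12]
  -1 vs smaller child -4 at index 5, swap → [-11, -9, -4, 2, -6, -1, 4, 6, 5, -2, 3, 12]
extract-min #2 returns -11:
  remove root -11; move last element 12 to root → [12, -9, -4, 2, -6, -1, 4, 6, 5, -2, 3]
  12 vs smaller child -9 at index 1, swap → [-9, 12, -4, 2, -6, -1, 4, 6, 5, -2, 3]
  12 vs smaller child -6 at index 4, swap → [-9, -6, -4, 2, 12, -1, 4, 6, 5, -2, 3]
  12 vs smaller child -2 at index 9, swap → [-9, -6, -4, 2, -2, -1, 4, 6, 5, 12, 3]
extract-min #3 returns -9:
  remove root -9; move last element 3 to root → [3, -6, -4, 2, -2, -1, 4, 6, 5, 12]
  3 vs smaller child -6 at index 1, swap → [-6, 3, -4, 2, -2, -1, 4, 6, 5, 12]
  3 vs smaller child -2 at index 4, swap → [-6, -2, -4, 2, 3, -1, 4, 6, 5, 12]
extract-min #4 returns -6:
  remove root -6; move last element 12 to root → [12, -2, -4, 2, 3, -1, 4, 6, 5]
  12 vs smaller child -4 at index 2, swap → [-4, -2, 12, 2, 3, -1, 4, 6, 5]
  12 vs smaller child -1 at index 5, swap → [-4, -2, -1, 2, 3, 12, 4, 6, 5]
extract-min #5 returns -4:
  remove root -4; move last element 5 to root → [5, -2, -1, 2, 3, 12, 4, 6]
  5 vs smaller child -2 at index 1, swap → [-2, 5, -1, 2, 3, 12, 4, 6]
  5 vs smaller child 2 at index 3, swap → [-2, 2, -1, 5, 3, 12, 4, 6]
extract-min #6 returns -2:
  remove root -2; move last element 6 to root → [6, 2, -1, 5, 3, 12, 4]
  6 vs smaller child -1 at index 2, swap → [-1, 2, 6, 5, 3, 12, 4]
  6 vs smaller child 4 at index 6, swap → [-1, 2, 4, 5, 3, 12, 6]

[-1, 2, 4, 5, 3, 12, 6]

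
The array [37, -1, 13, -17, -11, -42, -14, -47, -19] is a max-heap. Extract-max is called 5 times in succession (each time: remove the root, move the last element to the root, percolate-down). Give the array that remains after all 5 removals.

[-17, -19, -42, -47]

extract-max #1 returns 37:
  remove root 37; move last element -19 to root → [-19, -1, 13, -17, -11, -42, -14, -47]
  -19 vs larger child 13 at index 2, swap → [13, -1, -19, -17, -11, -42, -14, -47]
  -19 vs larger child -14 at index 6, swap → [13, -1, -14, -17, -11, -42, -19, -47]
extract-max #2 returns 13:
  remove root 13; move last element -47 to root → [-47, -1, -14, -17, -11, -42, -19]
  -47 vs larger child -1 at index 1, swap → [-1, -47, -14, -17, -11, -42, -19]
  -47 vs larger child -11 at index 4, swap → [-1, -11, -14, -17, -47, -42, -19]
extract-max #3 returns -1:
  remove root -1; move last element -19 to root → [-19, -11, -14, -17, -47, -42]
  -19 vs larger child -11 at index 1, swap → [-11, -19, -14, -17, -47, -42]
  -19 vs larger child -17 at index 3, swap → [-11, -17, -14, -19, -47, -42]
extract-max #4 returns -11:
  remove root -11; move last element -42 to root → [-42, -17, -14, -19, -47]
  -42 vs larger child -14 at index 2, swap → [-14, -17, -42, -19, -47]
extract-max #5 returns -14:
  remove root -14; move last element -47 to root → [-47, -17, -42, -19]
  -47 vs larger child -17 at index 1, swap → [-17, -47, -42, -19]
  -47 vs only child -19 at index 3, swap → [-17, -19, -42, -47]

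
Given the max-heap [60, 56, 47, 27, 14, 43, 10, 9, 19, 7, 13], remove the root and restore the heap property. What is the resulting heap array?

[56, 27, 47, 19, 14, 43, 10, 9, 13, 7]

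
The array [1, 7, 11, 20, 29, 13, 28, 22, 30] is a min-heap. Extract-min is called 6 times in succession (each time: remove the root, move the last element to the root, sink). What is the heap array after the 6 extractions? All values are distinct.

extract-min #1 returns 1:
  remove root 1; move last element 30 to root → [30, 7, 11, 20, 29, 13, 28, 22]
  30 vs smaller child 7 at index 1, swap → [7, 30, 11, 20, 29, 13, 28, 22]
  30 vs smaller child 20 at index 3, swap → [7, 20, 11, 30, 29, 13, 28, 22]
  30 vs only child 22 at index 7, swap → [7, 20, 11, 22, 29, 13, 28, 30]
extract-min #2 returns 7:
  remove root 7; move last element 30 to root → [30, 20, 11, 22, 29, 13, 28]
  30 vs smaller child 11 at index 2, swap → [11, 20, 30, 22, 29, 13, 28]
  30 vs smaller child 13 at index 5, swap → [11, 20, 13, 22, 29, 30, 28]
extract-min #3 returns 11:
  remove root 11; move last element 28 to root → [28, 20, 13, 22, 29, 30]
  28 vs smaller child 13 at index 2, swap → [13, 20, 28, 22, 29, 30]
extract-min #4 returns 13:
  remove root 13; move last element 30 to root → [30, 20, 28, 22, 29]
  30 vs smaller child 20 at index 1, swap → [20, 30, 28, 22, 29]
  30 vs smaller child 22 at index 3, swap → [20, 22, 28, 30, 29]
extract-min #5 returns 20:
  remove root 20; move last element 29 to root → [29, 22, 28, 30]
  29 vs smaller child 22 at index 1, swap → [22, 29, 28, 30]
extract-min #6 returns 22:
  remove root 22; move last element 30 to root → [30, 29, 28]
  30 vs smaller child 28 at index 2, swap → [28, 29, 30]

[28, 29, 30]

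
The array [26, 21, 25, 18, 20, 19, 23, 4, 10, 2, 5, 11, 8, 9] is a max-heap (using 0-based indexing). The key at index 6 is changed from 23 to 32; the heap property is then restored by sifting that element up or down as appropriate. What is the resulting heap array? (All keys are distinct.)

[32, 21, 26, 18, 20, 19, 25, 4, 10, 2, 5, 11, 8, 9]

set index 6 from 23 to 32 → [26, 21, 25, 18, 20, 19, 32, 4, 10, 2, 5, 11, 8, 9]
32 > parent 25 at index 2, swap → [26, 21, 32, 18, 20, 19, 25, 4, 10, 2, 5, 11, 8, 9]
32 > parent 26 at index 0, swap → [32, 21, 26, 18, 20, 19, 25, 4, 10, 2, 5, 11, 8, 9]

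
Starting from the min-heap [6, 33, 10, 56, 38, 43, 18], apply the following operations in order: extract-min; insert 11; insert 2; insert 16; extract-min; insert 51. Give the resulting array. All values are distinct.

extract-min → returns 6:
  remove root 6; move last element 18 to root → [18, 33, 10, 56, 38, 43]
  18 vs smaller child 10 at index 2, swap → [10, 33, 18, 56, 38, 43]
insert 11:
  append 11 at index 6 → [10, 33, 18, 56, 38, 43, 11]
  11 < parent 18 at index 2, swap → [10, 33, 11, 56, 38, 43, 18]
insert 2:
  append 2 at index 7 → [10, 33, 11, 56, 38, 43, 18, 2]
  2 < parent 56 at index 3, swap → [10, 33, 11, 2, 38, 43, 18, 56]
  2 < parent 33 at index 1, swap → [10, 2, 11, 33, 38, 43, 18, 56]
  2 < parent 10 at index 0, swap → [2, 10, 11, 33, 38, 43, 18, 56]
insert 16:
  append 16 at index 8 → [2, 10, 11, 33, 38, 43, 18, 56, 16]
  16 < parent 33 at index 3, swap → [2, 10, 11, 16, 38, 43, 18, 56, 33]
extract-min → returns 2:
  remove root 2; move last element 33 to root → [33, 10, 11, 16, 38, 43, 18, 56]
  33 vs smaller child 10 at index 1, swap → [10, 33, 11, 16, 38, 43, 18, 56]
  33 vs smaller child 16 at index 3, swap → [10, 16, 11, 33, 38, 43, 18, 56]
insert 51:
  append 51 at index 8 → [10, 16, 11, 33, 38, 43, 18, 56, 51] (no swap needed)

[10, 16, 11, 33, 38, 43, 18, 56, 51]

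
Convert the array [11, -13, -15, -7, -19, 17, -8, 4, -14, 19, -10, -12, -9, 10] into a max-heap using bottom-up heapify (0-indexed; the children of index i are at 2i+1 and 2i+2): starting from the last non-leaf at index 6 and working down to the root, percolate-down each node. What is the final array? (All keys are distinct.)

[19, 11, 17, 4, -10, -9, 10, -7, -14, -19, -13, -12, -15, -8]

sift down from index 6:
  -8 vs only child 10 at index 13, swap → [11, -13, -15, -7, -19, 17, 10, 4, -14, 19, -10, -12, -9, -8]
sift down from index 5: already satisfies heap property
sift down from index 4:
  -19 vs larger child 19 at index 9, swap → [11, -13, -15, -7, 19, 17, 10, 4, -14, -19, -10, -12, -9, -8]
sift down from index 3:
  -7 vs larger child 4 at index 7, swap → [11, -13, -15, 4, 19, 17, 10, -7, -14, -19, -10, -12, -9, -8]
sift down from index 2:
  -15 vs larger child 17 at index 5, swap → [11, -13, 17, 4, 19, -15, 10, -7, -14, -19, -10, -12, -9, -8]
  -15 vs larger child -9 at index 12, swap → [11, -13, 17, 4, 19, -9, 10, -7, -14, -19, -10, -12, -15, -8]
sift down from index 1:
  -13 vs larger child 19 at index 4, swap → [11, 19, 17, 4, -13, -9, 10, -7, -14, -19, -10, -12, -15, -8]
  -13 vs larger child -10 at index 10, swap → [11, 19, 17, 4, -10, -9, 10, -7, -14, -19, -13, -12, -15, -8]
sift down from index 0:
  11 vs larger child 19 at index 1, swap → [19, 11, 17, 4, -10, -9, 10, -7, -14, -19, -13, -12, -15, -8]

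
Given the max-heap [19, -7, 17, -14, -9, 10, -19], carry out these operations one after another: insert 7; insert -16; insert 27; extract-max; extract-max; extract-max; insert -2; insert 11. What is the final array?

[11, 10, -14, 7, -9, -16, -19, -7, -2]

insert 7:
  append 7 at index 7 → [19, -7, 17, -14, -9, 10, -19, 7]
  7 > parent -14 at index 3, swap → [19, -7, 17, 7, -9, 10, -19, -14]
  7 > parent -7 at index 1, swap → [19, 7, 17, -7, -9, 10, -19, -14]
insert -16:
  append -16 at index 8 → [19, 7, 17, -7, -9, 10, -19, -14, -16] (no swap needed)
insert 27:
  append 27 at index 9 → [19, 7, 17, -7, -9, 10, -19, -14, -16, 27]
  27 > parent -9 at index 4, swap → [19, 7, 17, -7, 27, 10, -19, -14, -16, -9]
  27 > parent 7 at index 1, swap → [19, 27, 17, -7, 7, 10, -19, -14, -16, -9]
  27 > parent 19 at index 0, swap → [27, 19, 17, -7, 7, 10, -19, -14, -16, -9]
extract-max → returns 27:
  remove root 27; move last element -9 to root → [-9, 19, 17, -7, 7, 10, -19, -14, -16]
  -9 vs larger child 19 at index 1, swap → [19, -9, 17, -7, 7, 10, -19, -14, -16]
  -9 vs larger child 7 at index 4, swap → [19, 7, 17, -7, -9, 10, -19, -14, -16]
extract-max → returns 19:
  remove root 19; move last element -16 to root → [-16, 7, 17, -7, -9, 10, -19, -14]
  -16 vs larger child 17 at index 2, swap → [17, 7, -16, -7, -9, 10, -19, -14]
  -16 vs larger child 10 at index 5, swap → [17, 7, 10, -7, -9, -16, -19, -14]
extract-max → returns 17:
  remove root 17; move last element -14 to root → [-14, 7, 10, -7, -9, -16, -19]
  -14 vs larger child 10 at index 2, swap → [10, 7, -14, -7, -9, -16, -19]
insert -2:
  append -2 at index 7 → [10, 7, -14, -7, -9, -16, -19, -2]
  -2 > parent -7 at index 3, swap → [10, 7, -14, -2, -9, -16, -19, -7]
insert 11:
  append 11 at index 8 → [10, 7, -14, -2, -9, -16, -19, -7, 11]
  11 > parent -2 at index 3, swap → [10, 7, -14, 11, -9, -16, -19, -7, -2]
  11 > parent 7 at index 1, swap → [10, 11, -14, 7, -9, -16, -19, -7, -2]
  11 > parent 10 at index 0, swap → [11, 10, -14, 7, -9, -16, -19, -7, -2]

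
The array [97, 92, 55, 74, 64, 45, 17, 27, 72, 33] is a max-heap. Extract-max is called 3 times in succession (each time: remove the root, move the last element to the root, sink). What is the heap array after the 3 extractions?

[72, 64, 55, 33, 27, 45, 17]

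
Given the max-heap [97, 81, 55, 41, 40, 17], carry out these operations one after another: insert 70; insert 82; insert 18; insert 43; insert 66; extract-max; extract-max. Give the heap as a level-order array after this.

[81, 66, 70, 43, 40, 17, 55, 41, 18]

insert 70:
  append 70 at index 6 → [97, 81, 55, 41, 40, 17, 70]
  70 > parent 55 at index 2, swap → [97, 81, 70, 41, 40, 17, 55]
insert 82:
  append 82 at index 7 → [97, 81, 70, 41, 40, 17, 55, 82]
  82 > parent 41 at index 3, swap → [97, 81, 70, 82, 40, 17, 55, 41]
  82 > parent 81 at index 1, swap → [97, 82, 70, 81, 40, 17, 55, 41]
insert 18:
  append 18 at index 8 → [97, 82, 70, 81, 40, 17, 55, 41, 18] (no swap needed)
insert 43:
  append 43 at index 9 → [97, 82, 70, 81, 40, 17, 55, 41, 18, 43]
  43 > parent 40 at index 4, swap → [97, 82, 70, 81, 43, 17, 55, 41, 18, 40]
insert 66:
  append 66 at index 10 → [97, 82, 70, 81, 43, 17, 55, 41, 18, 40, 66]
  66 > parent 43 at index 4, swap → [97, 82, 70, 81, 66, 17, 55, 41, 18, 40, 43]
extract-max → returns 97:
  remove root 97; move last element 43 to root → [43, 82, 70, 81, 66, 17, 55, 41, 18, 40]
  43 vs larger child 82 at index 1, swap → [82, 43, 70, 81, 66, 17, 55, 41, 18, 40]
  43 vs larger child 81 at index 3, swap → [82, 81, 70, 43, 66, 17, 55, 41, 18, 40]
extract-max → returns 82:
  remove root 82; move last element 40 to root → [40, 81, 70, 43, 66, 17, 55, 41, 18]
  40 vs larger child 81 at index 1, swap → [81, 40, 70, 43, 66, 17, 55, 41, 18]
  40 vs larger child 66 at index 4, swap → [81, 66, 70, 43, 40, 17, 55, 41, 18]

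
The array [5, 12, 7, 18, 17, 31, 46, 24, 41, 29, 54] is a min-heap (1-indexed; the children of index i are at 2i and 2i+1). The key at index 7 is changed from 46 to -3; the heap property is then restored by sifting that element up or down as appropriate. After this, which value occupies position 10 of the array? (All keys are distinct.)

set index 7 from 46 to -3 → [5, 12, 7, 18, 17, 31, -3, 24, 41, 29, 54]
-3 < parent 7 at index 3, swap → [5, 12, -3, 18, 17, 31, 7, 24, 41, 29, 54]
-3 < parent 5 at index 1, swap → [-3, 12, 5, 18, 17, 31, 7, 24, 41, 29, 54]
resulting array: [-3, 12, 5, 18, 17, 31, 7, 24, 41, 29, 54]

29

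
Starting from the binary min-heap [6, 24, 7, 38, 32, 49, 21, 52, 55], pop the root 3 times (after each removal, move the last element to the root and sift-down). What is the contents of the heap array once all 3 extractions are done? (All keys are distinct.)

[24, 32, 49, 38, 55, 52]

extract-min #1 returns 6:
  remove root 6; move last element 55 to root → [55, 24, 7, 38, 32, 49, 21, 52]
  55 vs smaller child 7 at index 2, swap → [7, 24, 55, 38, 32, 49, 21, 52]
  55 vs smaller child 21 at index 6, swap → [7, 24, 21, 38, 32, 49, 55, 52]
extract-min #2 returns 7:
  remove root 7; move last element 52 to root → [52, 24, 21, 38, 32, 49, 55]
  52 vs smaller child 21 at index 2, swap → [21, 24, 52, 38, 32, 49, 55]
  52 vs smaller child 49 at index 5, swap → [21, 24, 49, 38, 32, 52, 55]
extract-min #3 returns 21:
  remove root 21; move last element 55 to root → [55, 24, 49, 38, 32, 52]
  55 vs smaller child 24 at index 1, swap → [24, 55, 49, 38, 32, 52]
  55 vs smaller child 32 at index 4, swap → [24, 32, 49, 38, 55, 52]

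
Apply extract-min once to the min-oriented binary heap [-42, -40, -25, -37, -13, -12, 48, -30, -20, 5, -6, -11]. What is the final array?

[-40, -37, -25, -30, -13, -12, 48, -11, -20, 5, -6]

remove root -42; move last element -11 to root → [-11, -40, -25, -37, -13, -12, 48, -30, -20, 5, -6]
-11 vs smaller child -40 at index 1, swap → [-40, -11, -25, -37, -13, -12, 48, -30, -20, 5, -6]
-11 vs smaller child -37 at index 3, swap → [-40, -37, -25, -11, -13, -12, 48, -30, -20, 5, -6]
-11 vs smaller child -30 at index 7, swap → [-40, -37, -25, -30, -13, -12, 48, -11, -20, 5, -6]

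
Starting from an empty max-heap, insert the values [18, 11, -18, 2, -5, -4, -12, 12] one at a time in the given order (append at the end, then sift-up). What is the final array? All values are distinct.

Insert 18:
  append 18 at index 0 → [18] (no swap needed)
Insert 11:
  append 11 at index 1 → [18, 11] (no swap needed)
Insert -18:
  append -18 at index 2 → [18, 11, -18] (no swap needed)
Insert 2:
  append 2 at index 3 → [18, 11, -18, 2] (no swap needed)
Insert -5:
  append -5 at index 4 → [18, 11, -18, 2, -5] (no swap needed)
Insert -4:
  append -4 at index 5 → [18, 11, -18, 2, -5, -4]
  -4 > parent -18 at index 2, swap → [18, 11, -4, 2, -5, -18]
Insert -12:
  append -12 at index 6 → [18, 11, -4, 2, -5, -18, -12] (no swap needed)
Insert 12:
  append 12 at index 7 → [18, 11, -4, 2, -5, -18, -12, 12]
  12 > parent 2 at index 3, swap → [18, 11, -4, 12, -5, -18, -12, 2]
  12 > parent 11 at index 1, swap → [18, 12, -4, 11, -5, -18, -12, 2]

[18, 12, -4, 11, -5, -18, -12, 2]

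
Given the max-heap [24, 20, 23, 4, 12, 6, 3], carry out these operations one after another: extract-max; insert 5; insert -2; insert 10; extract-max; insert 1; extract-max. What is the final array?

[12, 10, 6, 1, 4, 3, 5, -2]

extract-max → returns 24:
  remove root 24; move last element 3 to root → [3, 20, 23, 4, 12, 6]
  3 vs larger child 23 at index 2, swap → [23, 20, 3, 4, 12, 6]
  3 vs only child 6 at index 5, swap → [23, 20, 6, 4, 12, 3]
insert 5:
  append 5 at index 6 → [23, 20, 6, 4, 12, 3, 5] (no swap needed)
insert -2:
  append -2 at index 7 → [23, 20, 6, 4, 12, 3, 5, -2] (no swap needed)
insert 10:
  append 10 at index 8 → [23, 20, 6, 4, 12, 3, 5, -2, 10]
  10 > parent 4 at index 3, swap → [23, 20, 6, 10, 12, 3, 5, -2, 4]
extract-max → returns 23:
  remove root 23; move last element 4 to root → [4, 20, 6, 10, 12, 3, 5, -2]
  4 vs larger child 20 at index 1, swap → [20, 4, 6, 10, 12, 3, 5, -2]
  4 vs larger child 12 at index 4, swap → [20, 12, 6, 10, 4, 3, 5, -2]
insert 1:
  append 1 at index 8 → [20, 12, 6, 10, 4, 3, 5, -2, 1] (no swap needed)
extract-max → returns 20:
  remove root 20; move last element 1 to root → [1, 12, 6, 10, 4, 3, 5, -2]
  1 vs larger child 12 at index 1, swap → [12, 1, 6, 10, 4, 3, 5, -2]
  1 vs larger child 10 at index 3, swap → [12, 10, 6, 1, 4, 3, 5, -2]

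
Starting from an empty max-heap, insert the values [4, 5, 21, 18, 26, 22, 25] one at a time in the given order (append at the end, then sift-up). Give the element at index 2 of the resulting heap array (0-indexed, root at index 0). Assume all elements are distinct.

Insert 4:
  append 4 at index 0 → [4] (no swap needed)
Insert 5:
  append 5 at index 1 → [4, 5]
  5 > parent 4 at index 0, swap → [5, 4]
Insert 21:
  append 21 at index 2 → [5, 4, 21]
  21 > parent 5 at index 0, swap → [21, 4, 5]
Insert 18:
  append 18 at index 3 → [21, 4, 5, 18]
  18 > parent 4 at index 1, swap → [21, 18, 5, 4]
Insert 26:
  append 26 at index 4 → [21, 18, 5, 4, 26]
  26 > parent 18 at index 1, swap → [21, 26, 5, 4, 18]
  26 > parent 21 at index 0, swap → [26, 21, 5, 4, 18]
Insert 22:
  append 22 at index 5 → [26, 21, 5, 4, 18, 22]
  22 > parent 5 at index 2, swap → [26, 21, 22, 4, 18, 5]
Insert 25:
  append 25 at index 6 → [26, 21, 22, 4, 18, 5, 25]
  25 > parent 22 at index 2, swap → [26, 21, 25, 4, 18, 5, 22]
resulting array: [26, 21, 25, 4, 18, 5, 22]

25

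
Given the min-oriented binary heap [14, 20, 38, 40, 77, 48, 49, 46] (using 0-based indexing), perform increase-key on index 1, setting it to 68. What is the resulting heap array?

set index 1 from 20 to 68 → [14, 68, 38, 40, 77, 48, 49, 46]
68 vs smaller child 40 at index 3, swap → [14, 40, 38, 68, 77, 48, 49, 46]
68 vs only child 46 at index 7, swap → [14, 40, 38, 46, 77, 48, 49, 68]

[14, 40, 38, 46, 77, 48, 49, 68]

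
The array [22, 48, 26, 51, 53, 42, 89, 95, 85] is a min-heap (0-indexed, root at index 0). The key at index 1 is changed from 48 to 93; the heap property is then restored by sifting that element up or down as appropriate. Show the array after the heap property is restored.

[22, 51, 26, 85, 53, 42, 89, 95, 93]

set index 1 from 48 to 93 → [22, 93, 26, 51, 53, 42, 89, 95, 85]
93 vs smaller child 51 at index 3, swap → [22, 51, 26, 93, 53, 42, 89, 95, 85]
93 vs smaller child 85 at index 8, swap → [22, 51, 26, 85, 53, 42, 89, 95, 93]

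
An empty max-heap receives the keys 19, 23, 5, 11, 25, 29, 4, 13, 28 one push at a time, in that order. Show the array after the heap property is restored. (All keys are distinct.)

Insert 19:
  append 19 at index 0 → [19] (no swap needed)
Insert 23:
  append 23 at index 1 → [19, 23]
  23 > parent 19 at index 0, swap → [23, 19]
Insert 5:
  append 5 at index 2 → [23, 19, 5] (no swap needed)
Insert 11:
  append 11 at index 3 → [23, 19, 5, 11] (no swap needed)
Insert 25:
  append 25 at index 4 → [23, 19, 5, 11, 25]
  25 > parent 19 at index 1, swap → [23, 25, 5, 11, 19]
  25 > parent 23 at index 0, swap → [25, 23, 5, 11, 19]
Insert 29:
  append 29 at index 5 → [25, 23, 5, 11, 19, 29]
  29 > parent 5 at index 2, swap → [25, 23, 29, 11, 19, 5]
  29 > parent 25 at index 0, swap → [29, 23, 25, 11, 19, 5]
Insert 4:
  append 4 at index 6 → [29, 23, 25, 11, 19, 5, 4] (no swap needed)
Insert 13:
  append 13 at index 7 → [29, 23, 25, 11, 19, 5, 4, 13]
  13 > parent 11 at index 3, swap → [29, 23, 25, 13, 19, 5, 4, 11]
Insert 28:
  append 28 at index 8 → [29, 23, 25, 13, 19, 5, 4, 11, 28]
  28 > parent 13 at index 3, swap → [29, 23, 25, 28, 19, 5, 4, 11, 13]
  28 > parent 23 at index 1, swap → [29, 28, 25, 23, 19, 5, 4, 11, 13]

[29, 28, 25, 23, 19, 5, 4, 11, 13]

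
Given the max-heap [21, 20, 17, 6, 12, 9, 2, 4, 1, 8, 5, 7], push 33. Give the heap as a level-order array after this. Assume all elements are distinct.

[33, 20, 21, 6, 12, 17, 2, 4, 1, 8, 5, 7, 9]

append 33 at index 12 → [21, 20, 17, 6, 12, 9, 2, 4, 1, 8, 5, 7, 33]
33 > parent 9 at index 5, swap → [21, 20, 17, 6, 12, 33, 2, 4, 1, 8, 5, 7, 9]
33 > parent 17 at index 2, swap → [21, 20, 33, 6, 12, 17, 2, 4, 1, 8, 5, 7, 9]
33 > parent 21 at index 0, swap → [33, 20, 21, 6, 12, 17, 2, 4, 1, 8, 5, 7, 9]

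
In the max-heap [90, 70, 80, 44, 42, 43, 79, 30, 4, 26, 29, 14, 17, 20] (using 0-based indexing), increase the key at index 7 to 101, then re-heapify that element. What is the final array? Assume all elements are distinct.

[101, 90, 80, 70, 42, 43, 79, 44, 4, 26, 29, 14, 17, 20]

set index 7 from 30 to 101 → [90, 70, 80, 44, 42, 43, 79, 101, 4, 26, 29, 14, 17, 20]
101 > parent 44 at index 3, swap → [90, 70, 80, 101, 42, 43, 79, 44, 4, 26, 29, 14, 17, 20]
101 > parent 70 at index 1, swap → [90, 101, 80, 70, 42, 43, 79, 44, 4, 26, 29, 14, 17, 20]
101 > parent 90 at index 0, swap → [101, 90, 80, 70, 42, 43, 79, 44, 4, 26, 29, 14, 17, 20]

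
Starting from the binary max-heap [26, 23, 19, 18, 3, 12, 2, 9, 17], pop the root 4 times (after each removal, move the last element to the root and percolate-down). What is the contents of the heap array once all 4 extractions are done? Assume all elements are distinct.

extract-max #1 returns 26:
  remove root 26; move last element 17 to root → [17, 23, 19, 18, 3, 12, 2, 9]
  17 vs larger child 23 at index 1, swap → [23, 17, 19, 18, 3, 12, 2, 9]
  17 vs larger child 18 at index 3, swap → [23, 18, 19, 17, 3, 12, 2, 9]
extract-max #2 returns 23:
  remove root 23; move last element 9 to root → [9, 18, 19, 17, 3, 12, 2]
  9 vs larger child 19 at index 2, swap → [19, 18, 9, 17, 3, 12, 2]
  9 vs larger child 12 at index 5, swap → [19, 18, 12, 17, 3, 9, 2]
extract-max #3 returns 19:
  remove root 19; move last element 2 to root → [2, 18, 12, 17, 3, 9]
  2 vs larger child 18 at index 1, swap → [18, 2, 12, 17, 3, 9]
  2 vs larger child 17 at index 3, swap → [18, 17, 12, 2, 3, 9]
extract-max #4 returns 18:
  remove root 18; move last element 9 to root → [9, 17, 12, 2, 3]
  9 vs larger child 17 at index 1, swap → [17, 9, 12, 2, 3]

[17, 9, 12, 2, 3]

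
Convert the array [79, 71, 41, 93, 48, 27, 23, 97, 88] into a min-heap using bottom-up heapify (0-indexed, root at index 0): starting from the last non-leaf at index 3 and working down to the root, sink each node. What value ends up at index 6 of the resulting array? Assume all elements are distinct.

41

sift down from index 3:
  93 vs smaller child 88 at index 8, swap → [79, 71, 41, 88, 48, 27, 23, 97, 93]
sift down from index 2:
  41 vs smaller child 23 at index 6, swap → [79, 71, 23, 88, 48, 27, 41, 97, 93]
sift down from index 1:
  71 vs smaller child 48 at index 4, swap → [79, 48, 23, 88, 71, 27, 41, 97, 93]
sift down from index 0:
  79 vs smaller child 23 at index 2, swap → [23, 48, 79, 88, 71, 27, 41, 97, 93]
  79 vs smaller child 27 at index 5, swap → [23, 48, 27, 88, 71, 79, 41, 97, 93]
resulting array: [23, 48, 27, 88, 71, 79, 41, 97, 93]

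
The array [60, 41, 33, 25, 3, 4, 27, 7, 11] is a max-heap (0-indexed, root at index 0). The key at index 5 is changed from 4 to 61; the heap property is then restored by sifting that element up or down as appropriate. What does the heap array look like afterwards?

[61, 41, 60, 25, 3, 33, 27, 7, 11]

set index 5 from 4 to 61 → [60, 41, 33, 25, 3, 61, 27, 7, 11]
61 > parent 33 at index 2, swap → [60, 41, 61, 25, 3, 33, 27, 7, 11]
61 > parent 60 at index 0, swap → [61, 41, 60, 25, 3, 33, 27, 7, 11]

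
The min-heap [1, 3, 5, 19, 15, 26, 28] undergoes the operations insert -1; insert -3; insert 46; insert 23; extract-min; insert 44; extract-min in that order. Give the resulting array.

[1, 3, 5, 19, 15, 26, 28, 44, 23, 46]

insert -1:
  append -1 at index 7 → [1, 3, 5, 19, 15, 26, 28, -1]
  -1 < parent 19 at index 3, swap → [1, 3, 5, -1, 15, 26, 28, 19]
  -1 < parent 3 at index 1, swap → [1, -1, 5, 3, 15, 26, 28, 19]
  -1 < parent 1 at index 0, swap → [-1, 1, 5, 3, 15, 26, 28, 19]
insert -3:
  append -3 at index 8 → [-1, 1, 5, 3, 15, 26, 28, 19, -3]
  -3 < parent 3 at index 3, swap → [-1, 1, 5, -3, 15, 26, 28, 19, 3]
  -3 < parent 1 at index 1, swap → [-1, -3, 5, 1, 15, 26, 28, 19, 3]
  -3 < parent -1 at index 0, swap → [-3, -1, 5, 1, 15, 26, 28, 19, 3]
insert 46:
  append 46 at index 9 → [-3, -1, 5, 1, 15, 26, 28, 19, 3, 46] (no swap needed)
insert 23:
  append 23 at index 10 → [-3, -1, 5, 1, 15, 26, 28, 19, 3, 46, 23] (no swap needed)
extract-min → returns -3:
  remove root -3; move last element 23 to root → [23, -1, 5, 1, 15, 26, 28, 19, 3, 46]
  23 vs smaller child -1 at index 1, swap → [-1, 23, 5, 1, 15, 26, 28, 19, 3, 46]
  23 vs smaller child 1 at index 3, swap → [-1, 1, 5, 23, 15, 26, 28, 19, 3, 46]
  23 vs smaller child 3 at index 8, swap → [-1, 1, 5, 3, 15, 26, 28, 19, 23, 46]
insert 44:
  append 44 at index 10 → [-1, 1, 5, 3, 15, 26, 28, 19, 23, 46, 44] (no swap needed)
extract-min → returns -1:
  remove root -1; move last element 44 to root → [44, 1, 5, 3, 15, 26, 28, 19, 23, 46]
  44 vs smaller child 1 at index 1, swap → [1, 44, 5, 3, 15, 26, 28, 19, 23, 46]
  44 vs smaller child 3 at index 3, swap → [1, 3, 5, 44, 15, 26, 28, 19, 23, 46]
  44 vs smaller child 19 at index 7, swap → [1, 3, 5, 19, 15, 26, 28, 44, 23, 46]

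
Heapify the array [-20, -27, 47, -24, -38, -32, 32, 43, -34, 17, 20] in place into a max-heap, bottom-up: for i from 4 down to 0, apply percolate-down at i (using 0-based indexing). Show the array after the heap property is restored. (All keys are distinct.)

[47, 43, 32, -24, 20, -32, -20, -27, -34, 17, -38]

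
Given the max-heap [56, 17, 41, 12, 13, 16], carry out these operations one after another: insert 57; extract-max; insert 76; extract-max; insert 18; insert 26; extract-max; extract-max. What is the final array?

[26, 17, 18, 12, 13, 16]

insert 57:
  append 57 at index 6 → [56, 17, 41, 12, 13, 16, 57]
  57 > parent 41 at index 2, swap → [56, 17, 57, 12, 13, 16, 41]
  57 > parent 56 at index 0, swap → [57, 17, 56, 12, 13, 16, 41]
extract-max → returns 57:
  remove root 57; move last element 41 to root → [41, 17, 56, 12, 13, 16]
  41 vs larger child 56 at index 2, swap → [56, 17, 41, 12, 13, 16]
insert 76:
  append 76 at index 6 → [56, 17, 41, 12, 13, 16, 76]
  76 > parent 41 at index 2, swap → [56, 17, 76, 12, 13, 16, 41]
  76 > parent 56 at index 0, swap → [76, 17, 56, 12, 13, 16, 41]
extract-max → returns 76:
  remove root 76; move last element 41 to root → [41, 17, 56, 12, 13, 16]
  41 vs larger child 56 at index 2, swap → [56, 17, 41, 12, 13, 16]
insert 18:
  append 18 at index 6 → [56, 17, 41, 12, 13, 16, 18] (no swap needed)
insert 26:
  append 26 at index 7 → [56, 17, 41, 12, 13, 16, 18, 26]
  26 > parent 12 at index 3, swap → [56, 17, 41, 26, 13, 16, 18, 12]
  26 > parent 17 at index 1, swap → [56, 26, 41, 17, 13, 16, 18, 12]
extract-max → returns 56:
  remove root 56; move last element 12 to root → [12, 26, 41, 17, 13, 16, 18]
  12 vs larger child 41 at index 2, swap → [41, 26, 12, 17, 13, 16, 18]
  12 vs larger child 18 at index 6, swap → [41, 26, 18, 17, 13, 16, 12]
extract-max → returns 41:
  remove root 41; move last element 12 to root → [12, 26, 18, 17, 13, 16]
  12 vs larger child 26 at index 1, swap → [26, 12, 18, 17, 13, 16]
  12 vs larger child 17 at index 3, swap → [26, 17, 18, 12, 13, 16]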